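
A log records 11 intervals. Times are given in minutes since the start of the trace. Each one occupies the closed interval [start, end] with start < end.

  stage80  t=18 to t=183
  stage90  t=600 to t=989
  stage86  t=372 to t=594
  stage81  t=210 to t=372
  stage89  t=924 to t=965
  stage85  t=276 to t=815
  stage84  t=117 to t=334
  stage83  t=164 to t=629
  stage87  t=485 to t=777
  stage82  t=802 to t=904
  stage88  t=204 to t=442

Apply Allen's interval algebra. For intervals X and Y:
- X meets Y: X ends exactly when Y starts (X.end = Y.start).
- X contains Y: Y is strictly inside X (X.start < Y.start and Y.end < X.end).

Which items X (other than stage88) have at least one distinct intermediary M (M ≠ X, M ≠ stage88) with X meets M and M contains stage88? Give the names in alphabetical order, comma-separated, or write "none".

none

Target stage88 = [t=204, t=442].
Intermediaries M with M contains stage88: stage83.
Via stage83 — items with X meets stage83: none.
Union: none.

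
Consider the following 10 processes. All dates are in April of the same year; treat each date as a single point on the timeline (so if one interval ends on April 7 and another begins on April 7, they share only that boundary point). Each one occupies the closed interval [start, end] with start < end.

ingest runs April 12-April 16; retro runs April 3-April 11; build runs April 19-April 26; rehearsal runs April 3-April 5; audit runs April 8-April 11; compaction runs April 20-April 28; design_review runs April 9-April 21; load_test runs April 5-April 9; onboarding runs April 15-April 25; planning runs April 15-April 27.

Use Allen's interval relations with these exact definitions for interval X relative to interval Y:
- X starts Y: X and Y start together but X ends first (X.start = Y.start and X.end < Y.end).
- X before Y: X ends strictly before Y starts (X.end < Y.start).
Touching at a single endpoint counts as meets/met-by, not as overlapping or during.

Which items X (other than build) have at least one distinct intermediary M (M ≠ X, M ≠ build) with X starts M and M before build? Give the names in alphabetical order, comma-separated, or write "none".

rehearsal

Target build = [April 19, April 26].
Intermediaries M with M before build: audit, ingest, load_test, rehearsal, retro.
Via audit — items with X starts audit: none.
Via ingest — items with X starts ingest: none.
Via load_test — items with X starts load_test: none.
Via rehearsal — items with X starts rehearsal: none.
Via retro — items with X starts retro: rehearsal.
Union: rehearsal.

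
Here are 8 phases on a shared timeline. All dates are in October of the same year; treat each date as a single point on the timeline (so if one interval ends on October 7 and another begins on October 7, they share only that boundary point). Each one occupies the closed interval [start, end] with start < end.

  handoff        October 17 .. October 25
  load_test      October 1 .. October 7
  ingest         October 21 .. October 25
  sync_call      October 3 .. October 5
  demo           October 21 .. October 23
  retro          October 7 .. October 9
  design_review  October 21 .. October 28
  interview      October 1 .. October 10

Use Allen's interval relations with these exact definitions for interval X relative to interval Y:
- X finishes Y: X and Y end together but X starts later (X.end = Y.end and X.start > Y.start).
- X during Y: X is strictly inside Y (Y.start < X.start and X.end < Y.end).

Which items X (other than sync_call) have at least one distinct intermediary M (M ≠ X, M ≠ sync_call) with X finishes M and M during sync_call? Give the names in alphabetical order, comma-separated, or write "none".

Target sync_call = [October 3, October 5].
Intermediaries M with M during sync_call: none.
Union: none.

none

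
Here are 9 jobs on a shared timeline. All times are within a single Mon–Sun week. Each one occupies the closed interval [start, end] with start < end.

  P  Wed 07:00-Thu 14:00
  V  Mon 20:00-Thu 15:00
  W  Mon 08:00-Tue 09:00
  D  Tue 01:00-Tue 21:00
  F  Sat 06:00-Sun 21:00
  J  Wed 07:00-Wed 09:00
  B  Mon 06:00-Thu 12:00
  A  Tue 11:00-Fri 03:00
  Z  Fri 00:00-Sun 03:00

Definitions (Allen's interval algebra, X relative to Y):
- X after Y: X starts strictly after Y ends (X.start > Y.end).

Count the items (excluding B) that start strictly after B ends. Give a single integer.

Target B = [Mon 06:00, Thu 12:00].
A [Tue 11:00, Fri 03:00] → overlapped-by → no.
D [Tue 01:00, Tue 21:00] → during → no.
F [Sat 06:00, Sun 21:00] → after → counts.
J [Wed 07:00, Wed 09:00] → during → no.
P [Wed 07:00, Thu 14:00] → overlapped-by → no.
V [Mon 20:00, Thu 15:00] → overlapped-by → no.
W [Mon 08:00, Tue 09:00] → during → no.
Z [Fri 00:00, Sun 03:00] → after → counts.
Total: 2.

2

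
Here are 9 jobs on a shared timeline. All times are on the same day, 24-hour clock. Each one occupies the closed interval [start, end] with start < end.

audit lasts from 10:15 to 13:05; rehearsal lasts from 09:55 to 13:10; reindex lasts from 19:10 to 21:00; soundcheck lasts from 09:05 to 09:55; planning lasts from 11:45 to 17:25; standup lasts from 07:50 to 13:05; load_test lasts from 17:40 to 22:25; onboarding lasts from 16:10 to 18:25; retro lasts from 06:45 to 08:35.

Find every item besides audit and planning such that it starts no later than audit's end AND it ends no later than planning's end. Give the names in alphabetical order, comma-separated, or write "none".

rehearsal, retro, soundcheck, standup

Conditions: its start is no later than audit's end (X.start <= 13:05) AND its end is no later than planning's end (X.end <= 17:25).
load_test: start 17:40 <= 13:05? ✗; end 22:25 <= 17:25? ✗ → no.
onboarding: start 16:10 <= 13:05? ✗; end 18:25 <= 17:25? ✗ → no.
rehearsal: start 09:55 <= 13:05? ✓; end 13:10 <= 17:25? ✓ → yes.
reindex: start 19:10 <= 13:05? ✗; end 21:00 <= 17:25? ✗ → no.
retro: start 06:45 <= 13:05? ✓; end 08:35 <= 17:25? ✓ → yes.
soundcheck: start 09:05 <= 13:05? ✓; end 09:55 <= 17:25? ✓ → yes.
standup: start 07:50 <= 13:05? ✓; end 13:05 <= 17:25? ✓ → yes.
Result: rehearsal, retro, soundcheck, standup.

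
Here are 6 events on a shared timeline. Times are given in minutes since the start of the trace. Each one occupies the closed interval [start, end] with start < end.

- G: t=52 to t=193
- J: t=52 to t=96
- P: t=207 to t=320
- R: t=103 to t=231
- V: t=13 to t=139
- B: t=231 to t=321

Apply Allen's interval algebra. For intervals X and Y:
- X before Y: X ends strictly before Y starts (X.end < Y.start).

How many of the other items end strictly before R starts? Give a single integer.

Target R = [t=103, t=231].
B [t=231, t=321] → met-by → no.
G [t=52, t=193] → overlaps → no.
J [t=52, t=96] → before → counts.
P [t=207, t=320] → overlapped-by → no.
V [t=13, t=139] → overlaps → no.
Total: 1.

1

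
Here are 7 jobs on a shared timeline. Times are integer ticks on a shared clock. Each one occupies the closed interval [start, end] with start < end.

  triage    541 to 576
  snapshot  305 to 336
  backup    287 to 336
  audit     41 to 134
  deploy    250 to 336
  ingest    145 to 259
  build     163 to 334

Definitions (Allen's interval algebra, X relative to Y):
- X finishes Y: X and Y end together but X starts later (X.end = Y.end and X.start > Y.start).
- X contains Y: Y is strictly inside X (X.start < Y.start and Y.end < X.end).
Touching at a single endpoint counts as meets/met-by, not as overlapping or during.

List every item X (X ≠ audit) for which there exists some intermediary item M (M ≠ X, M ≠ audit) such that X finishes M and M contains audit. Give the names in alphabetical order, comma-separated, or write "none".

Target audit = [41, 134].
Intermediaries M with M contains audit: none.
Union: none.

none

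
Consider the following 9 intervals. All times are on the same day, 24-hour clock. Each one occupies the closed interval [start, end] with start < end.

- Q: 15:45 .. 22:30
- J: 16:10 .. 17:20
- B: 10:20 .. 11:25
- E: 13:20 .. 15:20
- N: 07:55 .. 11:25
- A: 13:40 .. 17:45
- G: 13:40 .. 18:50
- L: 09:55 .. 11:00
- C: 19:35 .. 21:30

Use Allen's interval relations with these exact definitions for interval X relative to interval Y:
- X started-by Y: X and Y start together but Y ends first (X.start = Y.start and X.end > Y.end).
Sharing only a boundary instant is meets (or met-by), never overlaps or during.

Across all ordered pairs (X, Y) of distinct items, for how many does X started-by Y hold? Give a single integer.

1

Checking all 72 ordered pairs for relation 'started-by'; matching pairs in alphabetical order:
(G, A): G started-by A ✓
Count: 1.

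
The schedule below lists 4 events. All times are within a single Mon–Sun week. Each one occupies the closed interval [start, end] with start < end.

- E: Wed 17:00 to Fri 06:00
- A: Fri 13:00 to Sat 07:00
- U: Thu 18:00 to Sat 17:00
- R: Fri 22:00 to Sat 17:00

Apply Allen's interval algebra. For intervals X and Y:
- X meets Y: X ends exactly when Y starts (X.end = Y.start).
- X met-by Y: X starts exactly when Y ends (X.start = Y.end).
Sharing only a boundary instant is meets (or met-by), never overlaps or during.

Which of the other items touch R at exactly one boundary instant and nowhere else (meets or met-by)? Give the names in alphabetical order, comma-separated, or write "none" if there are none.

none

Target R = [Fri 22:00, Sat 17:00].
A [Fri 13:00, Sat 07:00] → overlaps → no.
E [Wed 17:00, Fri 06:00] → before → no.
U [Thu 18:00, Sat 17:00] → finished-by → no.
Result: none.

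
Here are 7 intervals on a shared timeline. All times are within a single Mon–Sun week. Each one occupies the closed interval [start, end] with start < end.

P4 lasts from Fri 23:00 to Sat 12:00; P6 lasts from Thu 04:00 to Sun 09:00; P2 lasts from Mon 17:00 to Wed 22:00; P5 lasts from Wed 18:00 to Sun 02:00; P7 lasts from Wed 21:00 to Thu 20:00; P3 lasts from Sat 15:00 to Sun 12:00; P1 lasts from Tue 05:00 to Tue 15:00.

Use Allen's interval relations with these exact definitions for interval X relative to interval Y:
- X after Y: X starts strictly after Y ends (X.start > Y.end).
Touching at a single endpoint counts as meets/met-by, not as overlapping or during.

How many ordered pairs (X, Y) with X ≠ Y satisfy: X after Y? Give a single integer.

11

Checking all 42 ordered pairs for relation 'after'; matching pairs in alphabetical order:
(P3, P1): P3 after P1 ✓
(P3, P2): P3 after P2 ✓
(P3, P4): P3 after P4 ✓
(P3, P7): P3 after P7 ✓
(P4, P1): P4 after P1 ✓
(P4, P2): P4 after P2 ✓
(P4, P7): P4 after P7 ✓
(P5, P1): P5 after P1 ✓
(P6, P1): P6 after P1 ✓
(P6, P2): P6 after P2 ✓
(P7, P1): P7 after P1 ✓
Count: 11.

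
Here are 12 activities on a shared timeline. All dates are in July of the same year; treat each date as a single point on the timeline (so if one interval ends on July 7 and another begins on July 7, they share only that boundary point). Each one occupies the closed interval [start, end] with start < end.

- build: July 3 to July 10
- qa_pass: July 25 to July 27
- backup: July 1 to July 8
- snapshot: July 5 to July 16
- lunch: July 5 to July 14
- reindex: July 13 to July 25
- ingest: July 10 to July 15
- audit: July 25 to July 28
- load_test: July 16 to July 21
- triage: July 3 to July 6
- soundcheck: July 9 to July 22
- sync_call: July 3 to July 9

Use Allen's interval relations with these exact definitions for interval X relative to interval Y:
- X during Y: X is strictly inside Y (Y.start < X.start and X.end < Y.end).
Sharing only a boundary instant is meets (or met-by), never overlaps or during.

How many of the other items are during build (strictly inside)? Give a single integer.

Target build = [July 3, July 10].
audit [July 25, July 28] → after → no.
backup [July 1, July 8] → overlaps → no.
ingest [July 10, July 15] → met-by → no.
load_test [July 16, July 21] → after → no.
lunch [July 5, July 14] → overlapped-by → no.
qa_pass [July 25, July 27] → after → no.
reindex [July 13, July 25] → after → no.
snapshot [July 5, July 16] → overlapped-by → no.
soundcheck [July 9, July 22] → overlapped-by → no.
sync_call [July 3, July 9] → starts → no.
triage [July 3, July 6] → starts → no.
Total: 0.

0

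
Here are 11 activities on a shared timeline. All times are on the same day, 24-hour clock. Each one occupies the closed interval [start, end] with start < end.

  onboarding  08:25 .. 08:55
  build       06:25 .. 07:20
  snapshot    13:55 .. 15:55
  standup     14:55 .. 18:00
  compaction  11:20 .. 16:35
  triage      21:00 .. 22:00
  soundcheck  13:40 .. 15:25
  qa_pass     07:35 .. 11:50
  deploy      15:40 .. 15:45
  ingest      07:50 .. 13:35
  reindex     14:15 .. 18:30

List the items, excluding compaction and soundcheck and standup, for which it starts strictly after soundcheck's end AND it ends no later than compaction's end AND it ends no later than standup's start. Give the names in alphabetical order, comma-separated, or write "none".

Conditions: its start is strictly after soundcheck's end (X.start > 15:25) AND its end is no later than compaction's end (X.end <= 16:35) AND its end is no later than standup's start (X.end <= 14:55).
build: start 06:25 > 15:25? ✗; end 07:20 <= 16:35? ✓; end 07:20 <= 14:55? ✓ → no.
deploy: start 15:40 > 15:25? ✓; end 15:45 <= 16:35? ✓; end 15:45 <= 14:55? ✗ → no.
ingest: start 07:50 > 15:25? ✗; end 13:35 <= 16:35? ✓; end 13:35 <= 14:55? ✓ → no.
onboarding: start 08:25 > 15:25? ✗; end 08:55 <= 16:35? ✓; end 08:55 <= 14:55? ✓ → no.
qa_pass: start 07:35 > 15:25? ✗; end 11:50 <= 16:35? ✓; end 11:50 <= 14:55? ✓ → no.
reindex: start 14:15 > 15:25? ✗; end 18:30 <= 16:35? ✗; end 18:30 <= 14:55? ✗ → no.
snapshot: start 13:55 > 15:25? ✗; end 15:55 <= 16:35? ✓; end 15:55 <= 14:55? ✗ → no.
triage: start 21:00 > 15:25? ✓; end 22:00 <= 16:35? ✗; end 22:00 <= 14:55? ✗ → no.
Result: none.

none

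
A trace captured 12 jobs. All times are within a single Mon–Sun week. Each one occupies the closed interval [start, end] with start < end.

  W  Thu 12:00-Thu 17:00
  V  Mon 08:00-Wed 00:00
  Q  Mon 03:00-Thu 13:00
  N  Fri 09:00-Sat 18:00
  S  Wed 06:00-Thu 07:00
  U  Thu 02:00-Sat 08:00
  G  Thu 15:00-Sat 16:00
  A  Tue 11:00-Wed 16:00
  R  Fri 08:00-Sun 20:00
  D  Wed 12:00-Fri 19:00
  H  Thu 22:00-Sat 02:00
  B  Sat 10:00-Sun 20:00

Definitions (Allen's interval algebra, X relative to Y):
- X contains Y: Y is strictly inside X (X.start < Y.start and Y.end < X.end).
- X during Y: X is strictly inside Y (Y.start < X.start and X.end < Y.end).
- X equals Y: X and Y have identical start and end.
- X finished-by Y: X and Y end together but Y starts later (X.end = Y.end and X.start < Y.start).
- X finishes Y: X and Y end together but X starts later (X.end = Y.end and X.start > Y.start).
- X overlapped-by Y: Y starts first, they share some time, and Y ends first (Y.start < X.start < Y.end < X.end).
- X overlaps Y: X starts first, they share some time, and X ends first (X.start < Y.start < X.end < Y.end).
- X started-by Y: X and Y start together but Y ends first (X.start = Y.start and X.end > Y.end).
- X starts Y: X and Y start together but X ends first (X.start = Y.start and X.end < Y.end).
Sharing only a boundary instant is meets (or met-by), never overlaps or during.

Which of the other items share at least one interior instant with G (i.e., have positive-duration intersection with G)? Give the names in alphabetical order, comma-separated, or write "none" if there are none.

B, D, H, N, R, U, W

Target G = [Thu 15:00, Sat 16:00].
A [Tue 11:00, Wed 16:00] → before → no.
B [Sat 10:00, Sun 20:00] → overlapped-by → yes.
D [Wed 12:00, Fri 19:00] → overlaps → yes.
H [Thu 22:00, Sat 02:00] → during → yes.
N [Fri 09:00, Sat 18:00] → overlapped-by → yes.
Q [Mon 03:00, Thu 13:00] → before → no.
R [Fri 08:00, Sun 20:00] → overlapped-by → yes.
S [Wed 06:00, Thu 07:00] → before → no.
U [Thu 02:00, Sat 08:00] → overlaps → yes.
V [Mon 08:00, Wed 00:00] → before → no.
W [Thu 12:00, Thu 17:00] → overlaps → yes.
Result: B, D, H, N, R, U, W.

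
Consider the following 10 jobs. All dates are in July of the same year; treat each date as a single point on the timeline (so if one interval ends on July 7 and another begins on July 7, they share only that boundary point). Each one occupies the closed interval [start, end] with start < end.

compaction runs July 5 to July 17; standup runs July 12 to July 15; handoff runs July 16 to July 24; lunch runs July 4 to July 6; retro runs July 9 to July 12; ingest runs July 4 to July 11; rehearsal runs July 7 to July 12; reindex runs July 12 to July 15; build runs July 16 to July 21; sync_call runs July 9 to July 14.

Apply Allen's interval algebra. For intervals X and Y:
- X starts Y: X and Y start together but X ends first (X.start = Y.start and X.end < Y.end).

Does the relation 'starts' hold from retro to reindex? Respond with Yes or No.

No

retro = [July 9, July 12], reindex = [July 12, July 15].
Actual relation of retro to reindex: meets.
Asked whether 'starts' holds → No.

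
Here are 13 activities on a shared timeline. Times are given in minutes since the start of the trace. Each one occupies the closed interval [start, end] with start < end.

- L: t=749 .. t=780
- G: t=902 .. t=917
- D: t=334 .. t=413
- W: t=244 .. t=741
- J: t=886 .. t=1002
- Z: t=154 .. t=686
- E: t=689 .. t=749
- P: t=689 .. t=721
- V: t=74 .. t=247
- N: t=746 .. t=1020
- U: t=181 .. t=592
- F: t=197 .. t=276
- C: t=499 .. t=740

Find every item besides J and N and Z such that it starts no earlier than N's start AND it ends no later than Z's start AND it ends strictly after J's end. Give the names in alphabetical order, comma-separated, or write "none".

none

Conditions: its start is no earlier than N's start (X.start >= t=746) AND its end is no later than Z's start (X.end <= t=154) AND its end is strictly after J's end (X.end > t=1002).
C: start t=499 >= t=746? ✗; end t=740 <= t=154? ✗; end t=740 > t=1002? ✗ → no.
D: start t=334 >= t=746? ✗; end t=413 <= t=154? ✗; end t=413 > t=1002? ✗ → no.
E: start t=689 >= t=746? ✗; end t=749 <= t=154? ✗; end t=749 > t=1002? ✗ → no.
F: start t=197 >= t=746? ✗; end t=276 <= t=154? ✗; end t=276 > t=1002? ✗ → no.
G: start t=902 >= t=746? ✓; end t=917 <= t=154? ✗; end t=917 > t=1002? ✗ → no.
L: start t=749 >= t=746? ✓; end t=780 <= t=154? ✗; end t=780 > t=1002? ✗ → no.
P: start t=689 >= t=746? ✗; end t=721 <= t=154? ✗; end t=721 > t=1002? ✗ → no.
U: start t=181 >= t=746? ✗; end t=592 <= t=154? ✗; end t=592 > t=1002? ✗ → no.
V: start t=74 >= t=746? ✗; end t=247 <= t=154? ✗; end t=247 > t=1002? ✗ → no.
W: start t=244 >= t=746? ✗; end t=741 <= t=154? ✗; end t=741 > t=1002? ✗ → no.
Result: none.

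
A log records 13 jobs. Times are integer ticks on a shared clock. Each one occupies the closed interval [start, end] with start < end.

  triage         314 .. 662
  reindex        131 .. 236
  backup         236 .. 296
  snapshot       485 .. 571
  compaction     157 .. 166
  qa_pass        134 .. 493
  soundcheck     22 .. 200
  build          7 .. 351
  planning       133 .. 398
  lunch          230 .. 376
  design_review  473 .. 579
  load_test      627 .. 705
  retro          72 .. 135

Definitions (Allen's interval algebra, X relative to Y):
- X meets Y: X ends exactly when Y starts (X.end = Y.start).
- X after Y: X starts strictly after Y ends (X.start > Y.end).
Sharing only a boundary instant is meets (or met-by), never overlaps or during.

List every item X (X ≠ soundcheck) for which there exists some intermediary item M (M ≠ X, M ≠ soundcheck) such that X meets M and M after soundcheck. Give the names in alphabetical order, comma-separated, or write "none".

reindex

Target soundcheck = [22, 200].
Intermediaries M with M after soundcheck: backup, design_review, load_test, lunch, snapshot, triage.
Via backup — items with X meets backup: reindex.
Via design_review — items with X meets design_review: none.
Via load_test — items with X meets load_test: none.
Via lunch — items with X meets lunch: none.
Via snapshot — items with X meets snapshot: none.
Via triage — items with X meets triage: none.
Union: reindex.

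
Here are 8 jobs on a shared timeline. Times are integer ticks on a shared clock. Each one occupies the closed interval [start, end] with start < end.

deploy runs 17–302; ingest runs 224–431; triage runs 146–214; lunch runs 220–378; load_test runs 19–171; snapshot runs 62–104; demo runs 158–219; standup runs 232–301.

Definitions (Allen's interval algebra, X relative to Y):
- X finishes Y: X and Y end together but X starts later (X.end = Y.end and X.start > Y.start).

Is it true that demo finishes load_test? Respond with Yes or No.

demo = [158, 219], load_test = [19, 171].
Actual relation of demo to load_test: overlapped-by.
Asked whether 'finishes' holds → No.

No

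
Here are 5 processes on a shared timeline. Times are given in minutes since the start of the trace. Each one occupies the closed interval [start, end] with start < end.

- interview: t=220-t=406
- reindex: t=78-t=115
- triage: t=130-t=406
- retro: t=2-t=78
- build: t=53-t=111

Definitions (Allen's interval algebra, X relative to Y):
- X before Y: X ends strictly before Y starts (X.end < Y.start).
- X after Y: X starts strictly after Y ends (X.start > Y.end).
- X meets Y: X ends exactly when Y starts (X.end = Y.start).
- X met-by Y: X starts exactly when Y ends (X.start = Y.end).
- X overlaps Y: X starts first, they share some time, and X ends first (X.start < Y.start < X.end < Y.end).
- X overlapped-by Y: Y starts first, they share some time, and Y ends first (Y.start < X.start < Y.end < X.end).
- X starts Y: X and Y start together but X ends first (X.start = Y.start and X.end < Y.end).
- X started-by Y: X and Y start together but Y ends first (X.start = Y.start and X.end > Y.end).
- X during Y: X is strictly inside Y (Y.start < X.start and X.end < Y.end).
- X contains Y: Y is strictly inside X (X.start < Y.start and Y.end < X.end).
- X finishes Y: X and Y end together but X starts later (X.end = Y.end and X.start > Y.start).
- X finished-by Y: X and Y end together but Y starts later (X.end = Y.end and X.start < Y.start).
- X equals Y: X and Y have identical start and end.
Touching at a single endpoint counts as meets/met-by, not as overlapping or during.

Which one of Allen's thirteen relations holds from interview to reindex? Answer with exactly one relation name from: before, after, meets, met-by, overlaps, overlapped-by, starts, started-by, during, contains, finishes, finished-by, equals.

interview = [t=220, t=406]; reindex = [t=78, t=115].
Compare endpoints: interview.start > reindex.start, interview.start > reindex.end, interview.end > reindex.start, interview.end > reindex.end.
That pattern is 'after'.

after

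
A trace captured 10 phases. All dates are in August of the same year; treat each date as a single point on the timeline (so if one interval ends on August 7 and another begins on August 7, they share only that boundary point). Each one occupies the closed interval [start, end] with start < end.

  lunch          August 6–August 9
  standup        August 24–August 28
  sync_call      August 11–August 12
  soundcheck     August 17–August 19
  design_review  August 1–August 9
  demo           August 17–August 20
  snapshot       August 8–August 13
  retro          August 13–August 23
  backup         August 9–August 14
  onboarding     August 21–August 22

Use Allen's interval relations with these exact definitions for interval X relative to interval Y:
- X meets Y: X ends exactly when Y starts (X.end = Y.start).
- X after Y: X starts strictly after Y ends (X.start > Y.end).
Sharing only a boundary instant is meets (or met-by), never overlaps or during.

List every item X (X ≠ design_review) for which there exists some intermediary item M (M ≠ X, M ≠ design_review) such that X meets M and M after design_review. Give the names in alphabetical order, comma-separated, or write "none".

Target design_review = [August 1, August 9].
Intermediaries M with M after design_review: demo, onboarding, retro, soundcheck, standup, sync_call.
Via demo — items with X meets demo: none.
Via onboarding — items with X meets onboarding: none.
Via retro — items with X meets retro: snapshot.
Via soundcheck — items with X meets soundcheck: none.
Via standup — items with X meets standup: none.
Via sync_call — items with X meets sync_call: none.
Union: snapshot.

snapshot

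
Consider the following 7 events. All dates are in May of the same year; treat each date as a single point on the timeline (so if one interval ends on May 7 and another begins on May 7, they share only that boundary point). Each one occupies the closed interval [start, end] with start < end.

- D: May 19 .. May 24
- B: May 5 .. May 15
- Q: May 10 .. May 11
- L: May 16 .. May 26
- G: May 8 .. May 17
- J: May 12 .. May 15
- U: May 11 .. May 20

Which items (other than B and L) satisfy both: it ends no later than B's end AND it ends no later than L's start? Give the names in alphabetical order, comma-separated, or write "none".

J, Q

Conditions: its end is no later than B's end (X.end <= May 15) AND its end is no later than L's start (X.end <= May 16).
D: end May 24 <= May 15? ✗; end May 24 <= May 16? ✗ → no.
G: end May 17 <= May 15? ✗; end May 17 <= May 16? ✗ → no.
J: end May 15 <= May 15? ✓; end May 15 <= May 16? ✓ → yes.
Q: end May 11 <= May 15? ✓; end May 11 <= May 16? ✓ → yes.
U: end May 20 <= May 15? ✗; end May 20 <= May 16? ✗ → no.
Result: J, Q.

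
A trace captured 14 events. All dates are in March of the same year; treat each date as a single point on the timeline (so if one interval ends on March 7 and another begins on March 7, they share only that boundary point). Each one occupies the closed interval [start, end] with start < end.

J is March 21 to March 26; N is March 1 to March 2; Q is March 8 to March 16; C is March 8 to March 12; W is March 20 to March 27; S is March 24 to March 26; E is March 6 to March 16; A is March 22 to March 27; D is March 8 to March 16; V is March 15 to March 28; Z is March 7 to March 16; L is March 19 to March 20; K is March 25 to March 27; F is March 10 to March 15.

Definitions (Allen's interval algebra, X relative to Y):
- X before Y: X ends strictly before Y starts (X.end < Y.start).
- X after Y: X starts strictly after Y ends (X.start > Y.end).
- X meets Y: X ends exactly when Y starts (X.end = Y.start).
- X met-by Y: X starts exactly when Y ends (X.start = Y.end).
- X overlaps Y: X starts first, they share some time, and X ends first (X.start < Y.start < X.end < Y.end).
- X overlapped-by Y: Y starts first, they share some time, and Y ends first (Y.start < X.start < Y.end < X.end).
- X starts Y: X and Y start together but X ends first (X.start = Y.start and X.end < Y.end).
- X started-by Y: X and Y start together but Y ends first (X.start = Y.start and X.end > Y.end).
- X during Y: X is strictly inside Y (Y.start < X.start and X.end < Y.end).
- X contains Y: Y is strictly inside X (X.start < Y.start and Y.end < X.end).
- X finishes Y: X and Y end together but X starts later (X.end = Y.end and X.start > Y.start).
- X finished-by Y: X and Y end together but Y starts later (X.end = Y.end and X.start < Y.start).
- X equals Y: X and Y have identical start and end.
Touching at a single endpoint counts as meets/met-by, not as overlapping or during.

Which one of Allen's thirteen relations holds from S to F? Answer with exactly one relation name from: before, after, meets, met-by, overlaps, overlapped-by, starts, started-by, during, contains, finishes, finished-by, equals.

after

S = [March 24, March 26]; F = [March 10, March 15].
Compare endpoints: S.start > F.start, S.start > F.end, S.end > F.start, S.end > F.end.
That pattern is 'after'.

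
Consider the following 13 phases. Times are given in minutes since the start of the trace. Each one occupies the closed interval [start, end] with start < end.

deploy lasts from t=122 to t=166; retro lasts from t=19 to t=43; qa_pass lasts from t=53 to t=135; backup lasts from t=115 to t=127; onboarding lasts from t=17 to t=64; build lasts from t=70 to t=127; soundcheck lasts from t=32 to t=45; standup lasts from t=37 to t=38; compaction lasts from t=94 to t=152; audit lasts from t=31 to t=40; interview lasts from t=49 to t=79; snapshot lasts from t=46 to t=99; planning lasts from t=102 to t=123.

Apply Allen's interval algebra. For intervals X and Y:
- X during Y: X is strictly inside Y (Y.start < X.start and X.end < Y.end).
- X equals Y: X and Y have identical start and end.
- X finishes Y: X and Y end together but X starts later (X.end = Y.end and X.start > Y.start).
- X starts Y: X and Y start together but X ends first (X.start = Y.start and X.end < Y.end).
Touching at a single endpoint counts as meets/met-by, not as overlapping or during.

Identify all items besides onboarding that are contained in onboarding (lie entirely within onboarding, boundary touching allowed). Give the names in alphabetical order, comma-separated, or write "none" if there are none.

audit, retro, soundcheck, standup

Target onboarding = [t=17, t=64].
audit [t=31, t=40] → during → yes.
backup [t=115, t=127] → after → no.
build [t=70, t=127] → after → no.
compaction [t=94, t=152] → after → no.
deploy [t=122, t=166] → after → no.
interview [t=49, t=79] → overlapped-by → no.
planning [t=102, t=123] → after → no.
qa_pass [t=53, t=135] → overlapped-by → no.
retro [t=19, t=43] → during → yes.
snapshot [t=46, t=99] → overlapped-by → no.
soundcheck [t=32, t=45] → during → yes.
standup [t=37, t=38] → during → yes.
Result: audit, retro, soundcheck, standup.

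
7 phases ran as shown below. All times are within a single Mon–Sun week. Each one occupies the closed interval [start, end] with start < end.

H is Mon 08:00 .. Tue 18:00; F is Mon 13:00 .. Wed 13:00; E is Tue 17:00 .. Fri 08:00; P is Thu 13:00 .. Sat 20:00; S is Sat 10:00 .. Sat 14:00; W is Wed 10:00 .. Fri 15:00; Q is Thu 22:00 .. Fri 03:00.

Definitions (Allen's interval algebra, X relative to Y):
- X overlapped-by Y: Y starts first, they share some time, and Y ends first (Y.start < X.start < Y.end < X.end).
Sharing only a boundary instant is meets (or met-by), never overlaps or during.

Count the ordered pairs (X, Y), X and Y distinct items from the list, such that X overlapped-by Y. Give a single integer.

7

Checking all 42 ordered pairs for relation 'overlapped-by'; matching pairs in alphabetical order:
(E, F): E overlapped-by F ✓
(E, H): E overlapped-by H ✓
(F, H): F overlapped-by H ✓
(P, E): P overlapped-by E ✓
(P, W): P overlapped-by W ✓
(W, E): W overlapped-by E ✓
(W, F): W overlapped-by F ✓
Count: 7.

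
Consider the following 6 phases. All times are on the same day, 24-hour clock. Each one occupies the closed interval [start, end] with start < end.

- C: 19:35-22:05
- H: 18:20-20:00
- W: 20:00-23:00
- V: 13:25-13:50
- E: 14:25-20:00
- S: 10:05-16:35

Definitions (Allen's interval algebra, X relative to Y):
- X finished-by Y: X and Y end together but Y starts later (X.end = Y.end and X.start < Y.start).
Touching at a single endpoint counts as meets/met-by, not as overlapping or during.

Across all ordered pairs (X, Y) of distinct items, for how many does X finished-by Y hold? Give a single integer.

1

Checking all 30 ordered pairs for relation 'finished-by'; matching pairs in alphabetical order:
(E, H): E finished-by H ✓
Count: 1.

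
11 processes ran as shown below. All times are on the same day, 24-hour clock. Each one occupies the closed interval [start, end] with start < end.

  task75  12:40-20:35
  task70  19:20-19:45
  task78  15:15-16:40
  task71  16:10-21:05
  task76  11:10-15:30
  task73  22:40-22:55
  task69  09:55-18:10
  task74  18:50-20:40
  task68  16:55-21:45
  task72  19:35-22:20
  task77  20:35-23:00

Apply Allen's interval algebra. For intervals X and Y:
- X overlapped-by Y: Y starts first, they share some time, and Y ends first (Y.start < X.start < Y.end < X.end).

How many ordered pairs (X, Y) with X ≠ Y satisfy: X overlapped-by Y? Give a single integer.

Checking all 110 ordered pairs for relation 'overlapped-by'; matching pairs in alphabetical order:
(task68, task69): task68 overlapped-by task69 ✓
(task68, task71): task68 overlapped-by task71 ✓
(task68, task75): task68 overlapped-by task75 ✓
(task71, task69): task71 overlapped-by task69 ✓
(task71, task75): task71 overlapped-by task75 ✓
(task71, task78): task71 overlapped-by task78 ✓
(task72, task68): task72 overlapped-by task68 ✓
(task72, task70): task72 overlapped-by task70 ✓
(task72, task71): task72 overlapped-by task71 ✓
(task72, task74): task72 overlapped-by task74 ✓
(task72, task75): task72 overlapped-by task75 ✓
(task74, task75): task74 overlapped-by task75 ✓
(task75, task69): task75 overlapped-by task69 ✓
(task75, task76): task75 overlapped-by task76 ✓
(task77, task68): task77 overlapped-by task68 ✓
(task77, task71): task77 overlapped-by task71 ✓
(task77, task72): task77 overlapped-by task72 ✓
(task77, task74): task77 overlapped-by task74 ✓
(task78, task76): task78 overlapped-by task76 ✓
Count: 19.

19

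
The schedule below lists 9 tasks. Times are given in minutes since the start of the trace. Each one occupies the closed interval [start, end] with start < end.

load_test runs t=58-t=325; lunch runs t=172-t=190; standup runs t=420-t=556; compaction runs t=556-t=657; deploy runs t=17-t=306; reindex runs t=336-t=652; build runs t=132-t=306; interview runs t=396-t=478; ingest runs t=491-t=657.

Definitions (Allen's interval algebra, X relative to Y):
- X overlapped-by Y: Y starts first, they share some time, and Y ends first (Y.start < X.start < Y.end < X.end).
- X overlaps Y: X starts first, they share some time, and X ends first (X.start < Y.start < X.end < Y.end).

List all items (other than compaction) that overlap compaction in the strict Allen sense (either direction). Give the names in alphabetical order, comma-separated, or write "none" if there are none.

Target compaction = [t=556, t=657].
build [t=132, t=306] → before → no.
deploy [t=17, t=306] → before → no.
ingest [t=491, t=657] → finished-by → no.
interview [t=396, t=478] → before → no.
load_test [t=58, t=325] → before → no.
lunch [t=172, t=190] → before → no.
reindex [t=336, t=652] → overlaps → yes.
standup [t=420, t=556] → meets → no.
Result: reindex.

reindex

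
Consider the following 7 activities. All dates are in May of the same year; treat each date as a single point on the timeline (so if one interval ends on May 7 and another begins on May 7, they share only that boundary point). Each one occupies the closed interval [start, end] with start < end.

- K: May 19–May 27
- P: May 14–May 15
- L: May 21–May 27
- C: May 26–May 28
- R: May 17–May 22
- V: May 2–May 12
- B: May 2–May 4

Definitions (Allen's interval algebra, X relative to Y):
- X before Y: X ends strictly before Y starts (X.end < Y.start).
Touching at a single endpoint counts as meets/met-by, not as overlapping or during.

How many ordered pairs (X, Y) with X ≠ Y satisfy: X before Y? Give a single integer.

15

Checking all 42 ordered pairs for relation 'before'; matching pairs in alphabetical order:
(B, C): B before C ✓
(B, K): B before K ✓
(B, L): B before L ✓
(B, P): B before P ✓
(B, R): B before R ✓
(P, C): P before C ✓
(P, K): P before K ✓
(P, L): P before L ✓
(P, R): P before R ✓
(R, C): R before C ✓
(V, C): V before C ✓
(V, K): V before K ✓
(V, L): V before L ✓
(V, P): V before P ✓
(V, R): V before R ✓
Count: 15.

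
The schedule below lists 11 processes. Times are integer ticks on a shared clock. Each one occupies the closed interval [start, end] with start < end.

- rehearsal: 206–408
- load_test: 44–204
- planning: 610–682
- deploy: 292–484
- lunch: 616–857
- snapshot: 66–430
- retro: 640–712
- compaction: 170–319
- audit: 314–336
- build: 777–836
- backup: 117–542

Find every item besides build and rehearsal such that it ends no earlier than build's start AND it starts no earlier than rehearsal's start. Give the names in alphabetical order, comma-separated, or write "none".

lunch

Conditions: its end is no earlier than build's start (X.end >= 777) AND its start is no earlier than rehearsal's start (X.start >= 206).
audit: end 336 >= 777? ✗; start 314 >= 206? ✓ → no.
backup: end 542 >= 777? ✗; start 117 >= 206? ✗ → no.
compaction: end 319 >= 777? ✗; start 170 >= 206? ✗ → no.
deploy: end 484 >= 777? ✗; start 292 >= 206? ✓ → no.
load_test: end 204 >= 777? ✗; start 44 >= 206? ✗ → no.
lunch: end 857 >= 777? ✓; start 616 >= 206? ✓ → yes.
planning: end 682 >= 777? ✗; start 610 >= 206? ✓ → no.
retro: end 712 >= 777? ✗; start 640 >= 206? ✓ → no.
snapshot: end 430 >= 777? ✗; start 66 >= 206? ✗ → no.
Result: lunch.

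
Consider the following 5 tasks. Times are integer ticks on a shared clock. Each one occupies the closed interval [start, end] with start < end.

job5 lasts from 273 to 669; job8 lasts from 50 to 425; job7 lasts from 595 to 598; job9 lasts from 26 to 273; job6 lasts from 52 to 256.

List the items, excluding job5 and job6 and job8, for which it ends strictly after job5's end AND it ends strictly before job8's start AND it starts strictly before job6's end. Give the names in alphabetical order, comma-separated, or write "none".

Conditions: its end is strictly after job5's end (X.end > 669) AND its end is strictly before job8's start (X.end < 50) AND its start is strictly before job6's end (X.start < 256).
job7: end 598 > 669? ✗; end 598 < 50? ✗; start 595 < 256? ✗ → no.
job9: end 273 > 669? ✗; end 273 < 50? ✗; start 26 < 256? ✓ → no.
Result: none.

none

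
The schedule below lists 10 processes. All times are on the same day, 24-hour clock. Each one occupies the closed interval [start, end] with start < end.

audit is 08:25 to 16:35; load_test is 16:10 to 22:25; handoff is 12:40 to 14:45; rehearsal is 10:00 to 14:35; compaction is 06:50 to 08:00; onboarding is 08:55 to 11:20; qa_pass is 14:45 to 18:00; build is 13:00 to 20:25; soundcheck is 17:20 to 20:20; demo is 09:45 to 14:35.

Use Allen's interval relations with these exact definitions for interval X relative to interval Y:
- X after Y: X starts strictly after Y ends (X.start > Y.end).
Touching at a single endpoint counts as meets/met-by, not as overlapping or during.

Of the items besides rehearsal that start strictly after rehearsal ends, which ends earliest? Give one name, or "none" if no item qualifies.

Target rehearsal = [10:00, 14:35].
audit [08:25, 16:35] → contains → excluded.
build [13:00, 20:25] → overlapped-by → excluded.
compaction [06:50, 08:00] → before → excluded.
demo [09:45, 14:35] → finished-by → excluded.
handoff [12:40, 14:45] → overlapped-by → excluded.
load_test [16:10, 22:25] → after → candidate.
onboarding [08:55, 11:20] → overlaps → excluded.
qa_pass [14:45, 18:00] → after → candidate.
soundcheck [17:20, 20:20] → after → candidate.
Among candidates, earliest end is 18:00 → qa_pass.

qa_pass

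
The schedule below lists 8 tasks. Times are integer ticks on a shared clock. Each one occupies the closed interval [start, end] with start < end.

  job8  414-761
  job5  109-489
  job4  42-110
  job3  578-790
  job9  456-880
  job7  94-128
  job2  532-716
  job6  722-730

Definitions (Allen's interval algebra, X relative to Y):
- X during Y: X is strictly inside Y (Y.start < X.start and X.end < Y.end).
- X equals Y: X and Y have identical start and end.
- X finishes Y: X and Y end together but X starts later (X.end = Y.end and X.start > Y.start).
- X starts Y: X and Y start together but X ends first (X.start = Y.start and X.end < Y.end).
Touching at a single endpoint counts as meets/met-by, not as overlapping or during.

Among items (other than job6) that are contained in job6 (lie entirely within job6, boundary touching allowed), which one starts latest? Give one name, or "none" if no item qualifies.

none

Target job6 = [722, 730].
job2 [532, 716] → before → excluded.
job3 [578, 790] → contains → excluded.
job4 [42, 110] → before → excluded.
job5 [109, 489] → before → excluded.
job7 [94, 128] → before → excluded.
job8 [414, 761] → contains → excluded.
job9 [456, 880] → contains → excluded.
No candidates → none.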